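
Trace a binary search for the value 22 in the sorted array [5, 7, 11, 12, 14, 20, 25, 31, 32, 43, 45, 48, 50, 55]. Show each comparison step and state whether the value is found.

Binary search for 22 in [5, 7, 11, 12, 14, 20, 25, 31, 32, 43, 45, 48, 50, 55]:

lo=0, hi=13, mid=6, arr[mid]=25 -> 25 > 22, search left half
lo=0, hi=5, mid=2, arr[mid]=11 -> 11 < 22, search right half
lo=3, hi=5, mid=4, arr[mid]=14 -> 14 < 22, search right half
lo=5, hi=5, mid=5, arr[mid]=20 -> 20 < 22, search right half
lo=6 > hi=5, target 22 not found

Binary search determines that 22 is not in the array after 4 comparisons. The search space was exhausted without finding the target.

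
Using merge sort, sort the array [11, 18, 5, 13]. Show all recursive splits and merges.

Merge sort trace:

Split: [11, 18, 5, 13] -> [11, 18] and [5, 13]
  Split: [11, 18] -> [11] and [18]
  Merge: [11] + [18] -> [11, 18]
  Split: [5, 13] -> [5] and [13]
  Merge: [5] + [13] -> [5, 13]
Merge: [11, 18] + [5, 13] -> [5, 11, 13, 18]

Final sorted array: [5, 11, 13, 18]

The merge sort proceeds by recursively splitting the array and merging sorted halves.
After all merges, the sorted array is [5, 11, 13, 18].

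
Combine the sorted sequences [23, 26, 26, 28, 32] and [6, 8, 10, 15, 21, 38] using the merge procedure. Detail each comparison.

Merging process:

Compare 23 vs 6: take 6 from right. Merged: [6]
Compare 23 vs 8: take 8 from right. Merged: [6, 8]
Compare 23 vs 10: take 10 from right. Merged: [6, 8, 10]
Compare 23 vs 15: take 15 from right. Merged: [6, 8, 10, 15]
Compare 23 vs 21: take 21 from right. Merged: [6, 8, 10, 15, 21]
Compare 23 vs 38: take 23 from left. Merged: [6, 8, 10, 15, 21, 23]
Compare 26 vs 38: take 26 from left. Merged: [6, 8, 10, 15, 21, 23, 26]
Compare 26 vs 38: take 26 from left. Merged: [6, 8, 10, 15, 21, 23, 26, 26]
Compare 28 vs 38: take 28 from left. Merged: [6, 8, 10, 15, 21, 23, 26, 26, 28]
Compare 32 vs 38: take 32 from left. Merged: [6, 8, 10, 15, 21, 23, 26, 26, 28, 32]
Append remaining from right: [38]. Merged: [6, 8, 10, 15, 21, 23, 26, 26, 28, 32, 38]

Final merged array: [6, 8, 10, 15, 21, 23, 26, 26, 28, 32, 38]
Total comparisons: 10

The merged array is [6, 8, 10, 15, 21, 23, 26, 26, 28, 32, 38], requiring 10 comparisons. The merge step runs in O(n) time where n is the total number of elements.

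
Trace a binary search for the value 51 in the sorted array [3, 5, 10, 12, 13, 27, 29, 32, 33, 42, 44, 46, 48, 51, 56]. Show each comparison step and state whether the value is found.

Binary search for 51 in [3, 5, 10, 12, 13, 27, 29, 32, 33, 42, 44, 46, 48, 51, 56]:

lo=0, hi=14, mid=7, arr[mid]=32 -> 32 < 51, search right half
lo=8, hi=14, mid=11, arr[mid]=46 -> 46 < 51, search right half
lo=12, hi=14, mid=13, arr[mid]=51 -> Found target at index 13!

Binary search finds 51 at index 13 after 3 comparisons. The search repeatedly halves the search space by comparing with the middle element.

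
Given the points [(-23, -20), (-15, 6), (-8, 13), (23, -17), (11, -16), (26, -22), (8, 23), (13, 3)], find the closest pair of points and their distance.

Computing all pairwise distances among 8 points:

d((-23, -20), (-15, 6)) = 27.2029
d((-23, -20), (-8, 13)) = 36.2491
d((-23, -20), (23, -17)) = 46.0977
d((-23, -20), (11, -16)) = 34.2345
d((-23, -20), (26, -22)) = 49.0408
d((-23, -20), (8, 23)) = 53.0094
d((-23, -20), (13, 3)) = 42.72
d((-15, 6), (-8, 13)) = 9.8995
d((-15, 6), (23, -17)) = 44.4185
d((-15, 6), (11, -16)) = 34.0588
d((-15, 6), (26, -22)) = 49.6488
d((-15, 6), (8, 23)) = 28.6007
d((-15, 6), (13, 3)) = 28.1603
d((-8, 13), (23, -17)) = 43.1393
d((-8, 13), (11, -16)) = 34.6699
d((-8, 13), (26, -22)) = 48.7955
d((-8, 13), (8, 23)) = 18.868
d((-8, 13), (13, 3)) = 23.2594
d((23, -17), (11, -16)) = 12.0416
d((23, -17), (26, -22)) = 5.831 <-- minimum
d((23, -17), (8, 23)) = 42.72
d((23, -17), (13, 3)) = 22.3607
d((11, -16), (26, -22)) = 16.1555
d((11, -16), (8, 23)) = 39.1152
d((11, -16), (13, 3)) = 19.105
d((26, -22), (8, 23)) = 48.4665
d((26, -22), (13, 3)) = 28.178
d((8, 23), (13, 3)) = 20.6155

Closest pair: (23, -17) and (26, -22) with distance 5.831

The closest pair is (23, -17) and (26, -22) with Euclidean distance 5.831. For 8 points, brute-force pairwise comparison is shown above. For large n, the divide-and-conquer algorithm (sort by x, recurse on halves, check the dividing strip) achieves O(n log n).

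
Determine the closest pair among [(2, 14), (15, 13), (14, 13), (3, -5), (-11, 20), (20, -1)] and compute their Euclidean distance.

Computing all pairwise distances among 6 points:

d((2, 14), (15, 13)) = 13.0384
d((2, 14), (14, 13)) = 12.0416
d((2, 14), (3, -5)) = 19.0263
d((2, 14), (-11, 20)) = 14.3178
d((2, 14), (20, -1)) = 23.4307
d((15, 13), (14, 13)) = 1.0 <-- minimum
d((15, 13), (3, -5)) = 21.6333
d((15, 13), (-11, 20)) = 26.9258
d((15, 13), (20, -1)) = 14.8661
d((14, 13), (3, -5)) = 21.095
d((14, 13), (-11, 20)) = 25.9615
d((14, 13), (20, -1)) = 15.2315
d((3, -5), (-11, 20)) = 28.6531
d((3, -5), (20, -1)) = 17.4642
d((-11, 20), (20, -1)) = 37.4433

Closest pair: (15, 13) and (14, 13) with distance 1.0

The closest pair is (15, 13) and (14, 13) with Euclidean distance 1.0. For 6 points, brute-force pairwise comparison is shown above. For large n, the divide-and-conquer algorithm (sort by x, recurse on halves, check the dividing strip) achieves O(n log n).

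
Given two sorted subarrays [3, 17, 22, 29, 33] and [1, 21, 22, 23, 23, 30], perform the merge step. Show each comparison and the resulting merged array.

Merging process:

Compare 3 vs 1: take 1 from right. Merged: [1]
Compare 3 vs 21: take 3 from left. Merged: [1, 3]
Compare 17 vs 21: take 17 from left. Merged: [1, 3, 17]
Compare 22 vs 21: take 21 from right. Merged: [1, 3, 17, 21]
Compare 22 vs 22: take 22 from left. Merged: [1, 3, 17, 21, 22]
Compare 29 vs 22: take 22 from right. Merged: [1, 3, 17, 21, 22, 22]
Compare 29 vs 23: take 23 from right. Merged: [1, 3, 17, 21, 22, 22, 23]
Compare 29 vs 23: take 23 from right. Merged: [1, 3, 17, 21, 22, 22, 23, 23]
Compare 29 vs 30: take 29 from left. Merged: [1, 3, 17, 21, 22, 22, 23, 23, 29]
Compare 33 vs 30: take 30 from right. Merged: [1, 3, 17, 21, 22, 22, 23, 23, 29, 30]
Append remaining from left: [33]. Merged: [1, 3, 17, 21, 22, 22, 23, 23, 29, 30, 33]

Final merged array: [1, 3, 17, 21, 22, 22, 23, 23, 29, 30, 33]
Total comparisons: 10

The merged array is [1, 3, 17, 21, 22, 22, 23, 23, 29, 30, 33], requiring 10 comparisons. The merge step runs in O(n) time where n is the total number of elements.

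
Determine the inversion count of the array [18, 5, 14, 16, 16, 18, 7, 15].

Finding inversions in [18, 5, 14, 16, 16, 18, 7, 15]:

(0, 1): arr[0]=18 > arr[1]=5
(0, 2): arr[0]=18 > arr[2]=14
(0, 3): arr[0]=18 > arr[3]=16
(0, 4): arr[0]=18 > arr[4]=16
(0, 6): arr[0]=18 > arr[6]=7
(0, 7): arr[0]=18 > arr[7]=15
(2, 6): arr[2]=14 > arr[6]=7
(3, 6): arr[3]=16 > arr[6]=7
(3, 7): arr[3]=16 > arr[7]=15
(4, 6): arr[4]=16 > arr[6]=7
(4, 7): arr[4]=16 > arr[7]=15
(5, 6): arr[5]=18 > arr[6]=7
(5, 7): arr[5]=18 > arr[7]=15

Total inversions: 13

The array has 13 inversion(s): (0,1), (0,2), (0,3), (0,4), (0,6), (0,7), (2,6), (3,6), (3,7), (4,6), (4,7), (5,6), (5,7). Each pair (i,j) satisfies i < j and arr[i] > arr[j].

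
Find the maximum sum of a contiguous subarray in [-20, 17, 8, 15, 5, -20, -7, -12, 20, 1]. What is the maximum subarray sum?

Using Kadane's algorithm on [-20, 17, 8, 15, 5, -20, -7, -12, 20, 1]:

Scanning through the array:
Position 1 (value 17): max_ending_here = 17, max_so_far = 17
Position 2 (value 8): max_ending_here = 25, max_so_far = 25
Position 3 (value 15): max_ending_here = 40, max_so_far = 40
Position 4 (value 5): max_ending_here = 45, max_so_far = 45
Position 5 (value -20): max_ending_here = 25, max_so_far = 45
Position 6 (value -7): max_ending_here = 18, max_so_far = 45
Position 7 (value -12): max_ending_here = 6, max_so_far = 45
Position 8 (value 20): max_ending_here = 26, max_so_far = 45
Position 9 (value 1): max_ending_here = 27, max_so_far = 45

Maximum subarray: [17, 8, 15, 5]
Maximum sum: 45

The maximum subarray is [17, 8, 15, 5] with sum 45. This subarray runs from index 1 to index 4.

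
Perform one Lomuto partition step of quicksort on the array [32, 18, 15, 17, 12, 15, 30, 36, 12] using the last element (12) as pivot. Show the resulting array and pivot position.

Lomuto partition with pivot = 12:

Initial array: [32, 18, 15, 17, 12, 15, 30, 36, 12]

arr[0]=32 > 12: no swap
arr[1]=18 > 12: no swap
arr[2]=15 > 12: no swap
arr[3]=17 > 12: no swap
arr[4]=12 <= 12: swap with position 0, array becomes [12, 18, 15, 17, 32, 15, 30, 36, 12]
arr[5]=15 > 12: no swap
arr[6]=30 > 12: no swap
arr[7]=36 > 12: no swap

Place pivot at position 1: [12, 12, 15, 17, 32, 15, 30, 36, 18]
Pivot position: 1

After partitioning with pivot 12, the array becomes [12, 12, 15, 17, 32, 15, 30, 36, 18]. The pivot is placed at index 1. All elements to the left of the pivot are <= 12, and all elements to the right are > 12.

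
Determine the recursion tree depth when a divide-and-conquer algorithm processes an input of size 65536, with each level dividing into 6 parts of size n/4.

For divide and conquer with division factor 4:

Problem sizes at each level:
Level 0: 65536
Level 1: 16384
Level 2: 4096
Level 3: 1024
Level 4: 256
Level 5: 64
Level 6: 16
Level 7: 4
Level 8: 1

The root is level 0 and the size-1 base case is level 8 (the tree spans levels 0 through 8, i.e. 9 levels counting the root), so the depth is the number of divisions: log_4(65536) = 8

The recursion tree depth is log_4(65536) = 8. At each level, the problem size is divided by 4, so it takes 8 divisions to reduce to a base case of size 1. The algorithm makes 6 recursive calls at each level.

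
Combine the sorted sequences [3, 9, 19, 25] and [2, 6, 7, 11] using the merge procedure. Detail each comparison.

Merging process:

Compare 3 vs 2: take 2 from right. Merged: [2]
Compare 3 vs 6: take 3 from left. Merged: [2, 3]
Compare 9 vs 6: take 6 from right. Merged: [2, 3, 6]
Compare 9 vs 7: take 7 from right. Merged: [2, 3, 6, 7]
Compare 9 vs 11: take 9 from left. Merged: [2, 3, 6, 7, 9]
Compare 19 vs 11: take 11 from right. Merged: [2, 3, 6, 7, 9, 11]
Append remaining from left: [19, 25]. Merged: [2, 3, 6, 7, 9, 11, 19, 25]

Final merged array: [2, 3, 6, 7, 9, 11, 19, 25]
Total comparisons: 6

The merged array is [2, 3, 6, 7, 9, 11, 19, 25], requiring 6 comparisons. The merge step runs in O(n) time where n is the total number of elements.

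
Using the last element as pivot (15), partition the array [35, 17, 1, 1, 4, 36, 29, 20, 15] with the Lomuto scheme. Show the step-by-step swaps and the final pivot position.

Lomuto partition with pivot = 15:

Initial array: [35, 17, 1, 1, 4, 36, 29, 20, 15]

arr[0]=35 > 15: no swap
arr[1]=17 > 15: no swap
arr[2]=1 <= 15: swap with position 0, array becomes [1, 17, 35, 1, 4, 36, 29, 20, 15]
arr[3]=1 <= 15: swap with position 1, array becomes [1, 1, 35, 17, 4, 36, 29, 20, 15]
arr[4]=4 <= 15: swap with position 2, array becomes [1, 1, 4, 17, 35, 36, 29, 20, 15]
arr[5]=36 > 15: no swap
arr[6]=29 > 15: no swap
arr[7]=20 > 15: no swap

Place pivot at position 3: [1, 1, 4, 15, 35, 36, 29, 20, 17]
Pivot position: 3

After partitioning with pivot 15, the array becomes [1, 1, 4, 15, 35, 36, 29, 20, 17]. The pivot is placed at index 3. All elements to the left of the pivot are <= 15, and all elements to the right are > 15.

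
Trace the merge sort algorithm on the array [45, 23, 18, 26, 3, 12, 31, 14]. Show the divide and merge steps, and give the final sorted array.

Merge sort trace:

Split: [45, 23, 18, 26, 3, 12, 31, 14] -> [45, 23, 18, 26] and [3, 12, 31, 14]
  Split: [45, 23, 18, 26] -> [45, 23] and [18, 26]
    Split: [45, 23] -> [45] and [23]
    Merge: [45] + [23] -> [23, 45]
    Split: [18, 26] -> [18] and [26]
    Merge: [18] + [26] -> [18, 26]
  Merge: [23, 45] + [18, 26] -> [18, 23, 26, 45]
  Split: [3, 12, 31, 14] -> [3, 12] and [31, 14]
    Split: [3, 12] -> [3] and [12]
    Merge: [3] + [12] -> [3, 12]
    Split: [31, 14] -> [31] and [14]
    Merge: [31] + [14] -> [14, 31]
  Merge: [3, 12] + [14, 31] -> [3, 12, 14, 31]
Merge: [18, 23, 26, 45] + [3, 12, 14, 31] -> [3, 12, 14, 18, 23, 26, 31, 45]

Final sorted array: [3, 12, 14, 18, 23, 26, 31, 45]

The merge sort proceeds by recursively splitting the array and merging sorted halves.
After all merges, the sorted array is [3, 12, 14, 18, 23, 26, 31, 45].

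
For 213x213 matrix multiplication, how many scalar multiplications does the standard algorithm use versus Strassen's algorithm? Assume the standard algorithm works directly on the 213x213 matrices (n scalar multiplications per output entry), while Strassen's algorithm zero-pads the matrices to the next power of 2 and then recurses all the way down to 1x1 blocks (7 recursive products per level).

Matrix multiplication for 213x213 matrices:

Strassen's algorithm requires power-of-2 dimensions. Pad 213x213 to 256x256 (next power of 2).

Standard algorithm: 213^3 = 9663597 multiplications
Strassen's algorithm: 7^(log2(256)) = 7^8 = 5764801 multiplications
Savings: 9663597 - 5764801 = 3898796 multiplications

Standard: 9663597 multiplications (213^3). Strassen: 5764801 multiplications (7^8, after padding to 256x256). Strassen reduces 8 recursive multiplications to 7 at each level.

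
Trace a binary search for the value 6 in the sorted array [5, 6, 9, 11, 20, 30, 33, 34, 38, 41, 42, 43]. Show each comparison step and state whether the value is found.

Binary search for 6 in [5, 6, 9, 11, 20, 30, 33, 34, 38, 41, 42, 43]:

lo=0, hi=11, mid=5, arr[mid]=30 -> 30 > 6, search left half
lo=0, hi=4, mid=2, arr[mid]=9 -> 9 > 6, search left half
lo=0, hi=1, mid=0, arr[mid]=5 -> 5 < 6, search right half
lo=1, hi=1, mid=1, arr[mid]=6 -> Found target at index 1!

Binary search finds 6 at index 1 after 4 comparisons. The search repeatedly halves the search space by comparing with the middle element.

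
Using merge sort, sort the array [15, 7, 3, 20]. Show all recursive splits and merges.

Merge sort trace:

Split: [15, 7, 3, 20] -> [15, 7] and [3, 20]
  Split: [15, 7] -> [15] and [7]
  Merge: [15] + [7] -> [7, 15]
  Split: [3, 20] -> [3] and [20]
  Merge: [3] + [20] -> [3, 20]
Merge: [7, 15] + [3, 20] -> [3, 7, 15, 20]

Final sorted array: [3, 7, 15, 20]

The merge sort proceeds by recursively splitting the array and merging sorted halves.
After all merges, the sorted array is [3, 7, 15, 20].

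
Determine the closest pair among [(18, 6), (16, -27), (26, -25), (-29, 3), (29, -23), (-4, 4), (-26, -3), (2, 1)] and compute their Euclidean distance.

Computing all pairwise distances among 8 points:

d((18, 6), (16, -27)) = 33.0606
d((18, 6), (26, -25)) = 32.0156
d((18, 6), (-29, 3)) = 47.0956
d((18, 6), (29, -23)) = 31.0161
d((18, 6), (-4, 4)) = 22.0907
d((18, 6), (-26, -3)) = 44.911
d((18, 6), (2, 1)) = 16.7631
d((16, -27), (26, -25)) = 10.198
d((16, -27), (-29, 3)) = 54.0833
d((16, -27), (29, -23)) = 13.6015
d((16, -27), (-4, 4)) = 36.8917
d((16, -27), (-26, -3)) = 48.3735
d((16, -27), (2, 1)) = 31.305
d((26, -25), (-29, 3)) = 61.7171
d((26, -25), (29, -23)) = 3.6056 <-- minimum
d((26, -25), (-4, 4)) = 41.7253
d((26, -25), (-26, -3)) = 56.4624
d((26, -25), (2, 1)) = 35.3836
d((-29, 3), (29, -23)) = 63.561
d((-29, 3), (-4, 4)) = 25.02
d((-29, 3), (-26, -3)) = 6.7082
d((-29, 3), (2, 1)) = 31.0644
d((29, -23), (-4, 4)) = 42.638
d((29, -23), (-26, -3)) = 58.5235
d((29, -23), (2, 1)) = 36.1248
d((-4, 4), (-26, -3)) = 23.0868
d((-4, 4), (2, 1)) = 6.7082
d((-26, -3), (2, 1)) = 28.2843

Closest pair: (26, -25) and (29, -23) with distance 3.6056

The closest pair is (26, -25) and (29, -23) with Euclidean distance 3.6056. For 8 points, brute-force pairwise comparison is shown above. For large n, the divide-and-conquer algorithm (sort by x, recurse on halves, check the dividing strip) achieves O(n log n).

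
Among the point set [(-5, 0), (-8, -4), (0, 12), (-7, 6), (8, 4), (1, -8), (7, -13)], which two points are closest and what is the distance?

Computing all pairwise distances among 7 points:

d((-5, 0), (-8, -4)) = 5.0 <-- minimum
d((-5, 0), (0, 12)) = 13.0
d((-5, 0), (-7, 6)) = 6.3246
d((-5, 0), (8, 4)) = 13.6015
d((-5, 0), (1, -8)) = 10.0
d((-5, 0), (7, -13)) = 17.6918
d((-8, -4), (0, 12)) = 17.8885
d((-8, -4), (-7, 6)) = 10.0499
d((-8, -4), (8, 4)) = 17.8885
d((-8, -4), (1, -8)) = 9.8489
d((-8, -4), (7, -13)) = 17.4929
d((0, 12), (-7, 6)) = 9.2195
d((0, 12), (8, 4)) = 11.3137
d((0, 12), (1, -8)) = 20.025
d((0, 12), (7, -13)) = 25.9615
d((-7, 6), (8, 4)) = 15.1327
d((-7, 6), (1, -8)) = 16.1245
d((-7, 6), (7, -13)) = 23.6008
d((8, 4), (1, -8)) = 13.8924
d((8, 4), (7, -13)) = 17.0294
d((1, -8), (7, -13)) = 7.8102

Closest pair: (-5, 0) and (-8, -4) with distance 5.0

The closest pair is (-5, 0) and (-8, -4) with Euclidean distance 5.0. For 7 points, brute-force pairwise comparison is shown above. For large n, the divide-and-conquer algorithm (sort by x, recurse on halves, check the dividing strip) achieves O(n log n).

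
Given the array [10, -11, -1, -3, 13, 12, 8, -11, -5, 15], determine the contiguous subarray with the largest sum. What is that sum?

Using Kadane's algorithm on [10, -11, -1, -3, 13, 12, 8, -11, -5, 15]:

Scanning through the array:
Position 1 (value -11): max_ending_here = -1, max_so_far = 10
Position 2 (value -1): max_ending_here = -1, max_so_far = 10
Position 3 (value -3): max_ending_here = -3, max_so_far = 10
Position 4 (value 13): max_ending_here = 13, max_so_far = 13
Position 5 (value 12): max_ending_here = 25, max_so_far = 25
Position 6 (value 8): max_ending_here = 33, max_so_far = 33
Position 7 (value -11): max_ending_here = 22, max_so_far = 33
Position 8 (value -5): max_ending_here = 17, max_so_far = 33
Position 9 (value 15): max_ending_here = 32, max_so_far = 33

Maximum subarray: [13, 12, 8]
Maximum sum: 33

The maximum subarray is [13, 12, 8] with sum 33. This subarray runs from index 4 to index 6.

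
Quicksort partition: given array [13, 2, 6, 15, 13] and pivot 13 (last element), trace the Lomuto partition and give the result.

Lomuto partition with pivot = 13:

Initial array: [13, 2, 6, 15, 13]

arr[0]=13 <= 13: swap with position 0, array becomes [13, 2, 6, 15, 13]
arr[1]=2 <= 13: swap with position 1, array becomes [13, 2, 6, 15, 13]
arr[2]=6 <= 13: swap with position 2, array becomes [13, 2, 6, 15, 13]
arr[3]=15 > 13: no swap

Place pivot at position 3: [13, 2, 6, 13, 15]
Pivot position: 3

After partitioning with pivot 13, the array becomes [13, 2, 6, 13, 15]. The pivot is placed at index 3. All elements to the left of the pivot are <= 13, and all elements to the right are > 13.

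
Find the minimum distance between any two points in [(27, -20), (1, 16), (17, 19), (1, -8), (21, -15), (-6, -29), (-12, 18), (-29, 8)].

Computing all pairwise distances among 8 points:

d((27, -20), (1, 16)) = 44.4072
d((27, -20), (17, 19)) = 40.2616
d((27, -20), (1, -8)) = 28.6356
d((27, -20), (21, -15)) = 7.8102 <-- minimum
d((27, -20), (-6, -29)) = 34.2053
d((27, -20), (-12, 18)) = 54.4518
d((27, -20), (-29, 8)) = 62.6099
d((1, 16), (17, 19)) = 16.2788
d((1, 16), (1, -8)) = 24.0
d((1, 16), (21, -15)) = 36.8917
d((1, 16), (-6, -29)) = 45.5412
d((1, 16), (-12, 18)) = 13.1529
d((1, 16), (-29, 8)) = 31.0483
d((17, 19), (1, -8)) = 31.3847
d((17, 19), (21, -15)) = 34.2345
d((17, 19), (-6, -29)) = 53.2259
d((17, 19), (-12, 18)) = 29.0172
d((17, 19), (-29, 8)) = 47.2969
d((1, -8), (21, -15)) = 21.1896
d((1, -8), (-6, -29)) = 22.1359
d((1, -8), (-12, 18)) = 29.0689
d((1, -8), (-29, 8)) = 34.0
d((21, -15), (-6, -29)) = 30.4138
d((21, -15), (-12, 18)) = 46.669
d((21, -15), (-29, 8)) = 55.0364
d((-6, -29), (-12, 18)) = 47.3814
d((-6, -29), (-29, 8)) = 43.566
d((-12, 18), (-29, 8)) = 19.7231

Closest pair: (27, -20) and (21, -15) with distance 7.8102

The closest pair is (27, -20) and (21, -15) with Euclidean distance 7.8102. For 8 points, brute-force pairwise comparison is shown above. For large n, the divide-and-conquer algorithm (sort by x, recurse on halves, check the dividing strip) achieves O(n log n).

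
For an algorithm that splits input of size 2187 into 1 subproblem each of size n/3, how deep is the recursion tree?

For divide and conquer with division factor 3:

Problem sizes at each level:
Level 0: 2187
Level 1: 729
Level 2: 243
Level 3: 81
Level 4: 27
Level 5: 9
Level 6: 3
Level 7: 1

The root is level 0 and the size-1 base case is level 7 (the tree spans levels 0 through 7, i.e. 8 levels counting the root), so the depth is the number of divisions: log_3(2187) = 7

The recursion tree depth is log_3(2187) = 7. At each level, the problem size is divided by 3, so it takes 7 divisions to reduce to a base case of size 1. The algorithm makes 1 recursive call at each level.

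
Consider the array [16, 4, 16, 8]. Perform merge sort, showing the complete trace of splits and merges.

Merge sort trace:

Split: [16, 4, 16, 8] -> [16, 4] and [16, 8]
  Split: [16, 4] -> [16] and [4]
  Merge: [16] + [4] -> [4, 16]
  Split: [16, 8] -> [16] and [8]
  Merge: [16] + [8] -> [8, 16]
Merge: [4, 16] + [8, 16] -> [4, 8, 16, 16]

Final sorted array: [4, 8, 16, 16]

The merge sort proceeds by recursively splitting the array and merging sorted halves.
After all merges, the sorted array is [4, 8, 16, 16].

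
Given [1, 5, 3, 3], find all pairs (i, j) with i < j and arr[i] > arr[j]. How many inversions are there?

Finding inversions in [1, 5, 3, 3]:

(1, 2): arr[1]=5 > arr[2]=3
(1, 3): arr[1]=5 > arr[3]=3

Total inversions: 2

The array has 2 inversion(s): (1,2), (1,3). Each pair (i,j) satisfies i < j and arr[i] > arr[j].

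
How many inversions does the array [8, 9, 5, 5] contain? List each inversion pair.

Finding inversions in [8, 9, 5, 5]:

(0, 2): arr[0]=8 > arr[2]=5
(0, 3): arr[0]=8 > arr[3]=5
(1, 2): arr[1]=9 > arr[2]=5
(1, 3): arr[1]=9 > arr[3]=5

Total inversions: 4

The array has 4 inversion(s): (0,2), (0,3), (1,2), (1,3). Each pair (i,j) satisfies i < j and arr[i] > arr[j].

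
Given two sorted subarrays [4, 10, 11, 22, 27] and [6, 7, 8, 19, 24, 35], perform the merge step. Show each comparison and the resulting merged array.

Merging process:

Compare 4 vs 6: take 4 from left. Merged: [4]
Compare 10 vs 6: take 6 from right. Merged: [4, 6]
Compare 10 vs 7: take 7 from right. Merged: [4, 6, 7]
Compare 10 vs 8: take 8 from right. Merged: [4, 6, 7, 8]
Compare 10 vs 19: take 10 from left. Merged: [4, 6, 7, 8, 10]
Compare 11 vs 19: take 11 from left. Merged: [4, 6, 7, 8, 10, 11]
Compare 22 vs 19: take 19 from right. Merged: [4, 6, 7, 8, 10, 11, 19]
Compare 22 vs 24: take 22 from left. Merged: [4, 6, 7, 8, 10, 11, 19, 22]
Compare 27 vs 24: take 24 from right. Merged: [4, 6, 7, 8, 10, 11, 19, 22, 24]
Compare 27 vs 35: take 27 from left. Merged: [4, 6, 7, 8, 10, 11, 19, 22, 24, 27]
Append remaining from right: [35]. Merged: [4, 6, 7, 8, 10, 11, 19, 22, 24, 27, 35]

Final merged array: [4, 6, 7, 8, 10, 11, 19, 22, 24, 27, 35]
Total comparisons: 10

The merged array is [4, 6, 7, 8, 10, 11, 19, 22, 24, 27, 35], requiring 10 comparisons. The merge step runs in O(n) time where n is the total number of elements.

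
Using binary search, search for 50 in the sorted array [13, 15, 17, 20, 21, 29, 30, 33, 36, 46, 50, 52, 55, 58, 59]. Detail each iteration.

Binary search for 50 in [13, 15, 17, 20, 21, 29, 30, 33, 36, 46, 50, 52, 55, 58, 59]:

lo=0, hi=14, mid=7, arr[mid]=33 -> 33 < 50, search right half
lo=8, hi=14, mid=11, arr[mid]=52 -> 52 > 50, search left half
lo=8, hi=10, mid=9, arr[mid]=46 -> 46 < 50, search right half
lo=10, hi=10, mid=10, arr[mid]=50 -> Found target at index 10!

Binary search finds 50 at index 10 after 4 comparisons. The search repeatedly halves the search space by comparing with the middle element.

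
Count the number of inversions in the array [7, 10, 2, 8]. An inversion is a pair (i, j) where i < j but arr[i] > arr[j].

Finding inversions in [7, 10, 2, 8]:

(0, 2): arr[0]=7 > arr[2]=2
(1, 2): arr[1]=10 > arr[2]=2
(1, 3): arr[1]=10 > arr[3]=8

Total inversions: 3

The array has 3 inversion(s): (0,2), (1,2), (1,3). Each pair (i,j) satisfies i < j and arr[i] > arr[j].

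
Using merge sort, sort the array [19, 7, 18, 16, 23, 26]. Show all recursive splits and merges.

Merge sort trace:

Split: [19, 7, 18, 16, 23, 26] -> [19, 7, 18] and [16, 23, 26]
  Split: [19, 7, 18] -> [19] and [7, 18]
    Split: [7, 18] -> [7] and [18]
    Merge: [7] + [18] -> [7, 18]
  Merge: [19] + [7, 18] -> [7, 18, 19]
  Split: [16, 23, 26] -> [16] and [23, 26]
    Split: [23, 26] -> [23] and [26]
    Merge: [23] + [26] -> [23, 26]
  Merge: [16] + [23, 26] -> [16, 23, 26]
Merge: [7, 18, 19] + [16, 23, 26] -> [7, 16, 18, 19, 23, 26]

Final sorted array: [7, 16, 18, 19, 23, 26]

The merge sort proceeds by recursively splitting the array and merging sorted halves.
After all merges, the sorted array is [7, 16, 18, 19, 23, 26].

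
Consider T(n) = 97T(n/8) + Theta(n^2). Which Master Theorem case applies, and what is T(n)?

Master Theorem for T(n) = 97T(n/8) + O(n^2):

a = 97, b = 8, c = 2
log_b(a) = log_8(97) = 2.2000

Case 1: c = 2 < log_8(97) = 2.2000
T(n) = O(n^(log_8 97))

For T(n) = 97T(n/8) + O(n^2): log_8(97) = 2.2000. This is Case 1 of the Master Theorem (c < log_b(a), work dominated by leaves), giving O(n^(log_8 97)).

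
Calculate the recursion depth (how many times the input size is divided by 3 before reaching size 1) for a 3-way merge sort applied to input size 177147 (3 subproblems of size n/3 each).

For divide and conquer with division factor 3:

Problem sizes at each level:
Level 0: 177147
Level 1: 59049
Level 2: 19683
Level 3: 6561
Level 4: 2187
Level 5: 729
Level 6: 243
Level 7: 81
Level 8: 27
Level 9: 9
Level 10: 3
Level 11: 1

The root is level 0 and the size-1 base case is level 11 (the tree spans levels 0 through 11, i.e. 12 levels counting the root), so the depth is the number of divisions: log_3(177147) = 11

The recursion tree depth is log_3(177147) = 11. At each level, the problem size is divided by 3, so it takes 11 divisions to reduce to a base case of size 1. The algorithm makes 3 recursive calls at each level.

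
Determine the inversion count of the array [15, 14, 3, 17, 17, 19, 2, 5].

Finding inversions in [15, 14, 3, 17, 17, 19, 2, 5]:

(0, 1): arr[0]=15 > arr[1]=14
(0, 2): arr[0]=15 > arr[2]=3
(0, 6): arr[0]=15 > arr[6]=2
(0, 7): arr[0]=15 > arr[7]=5
(1, 2): arr[1]=14 > arr[2]=3
(1, 6): arr[1]=14 > arr[6]=2
(1, 7): arr[1]=14 > arr[7]=5
(2, 6): arr[2]=3 > arr[6]=2
(3, 6): arr[3]=17 > arr[6]=2
(3, 7): arr[3]=17 > arr[7]=5
(4, 6): arr[4]=17 > arr[6]=2
(4, 7): arr[4]=17 > arr[7]=5
(5, 6): arr[5]=19 > arr[6]=2
(5, 7): arr[5]=19 > arr[7]=5

Total inversions: 14

The array has 14 inversion(s): (0,1), (0,2), (0,6), (0,7), (1,2), (1,6), (1,7), (2,6), (3,6), (3,7), (4,6), (4,7), (5,6), (5,7). Each pair (i,j) satisfies i < j and arr[i] > arr[j].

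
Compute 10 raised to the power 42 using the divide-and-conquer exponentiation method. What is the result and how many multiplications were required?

Computing 10^42 by squaring (build up from 10^1; each line after the first costs one multiplication):

10^1 = 10
10^2 = (10^1)^2 = 10^2 = 100
10^4 = (10^2)^2 = 100^2 = 10000
10^5 = 10 * 10^4 = 10 * 10000 = 100000
10^10 = (10^5)^2 = 100000^2 = 10000000000
10^20 = (10^10)^2 = 10000000000^2 = 100000000000000000000
10^21 = 10 * 10^20 = 10 * 100000000000000000000 = 1000000000000000000000
10^42 = (10^21)^2 = 1000000000000000000000^2 = 1000000000000000000000000000000000000000000

Result: 1000000000000000000000000000000000000000000
Multiplications needed: 7 (7 lines after 10^1)

10^42 = 1000000000000000000000000000000000000000000. Using exponentiation by squaring, this requires 7 multiplications. The key idea: if the exponent is even, square the half-power; if odd, multiply by the base once.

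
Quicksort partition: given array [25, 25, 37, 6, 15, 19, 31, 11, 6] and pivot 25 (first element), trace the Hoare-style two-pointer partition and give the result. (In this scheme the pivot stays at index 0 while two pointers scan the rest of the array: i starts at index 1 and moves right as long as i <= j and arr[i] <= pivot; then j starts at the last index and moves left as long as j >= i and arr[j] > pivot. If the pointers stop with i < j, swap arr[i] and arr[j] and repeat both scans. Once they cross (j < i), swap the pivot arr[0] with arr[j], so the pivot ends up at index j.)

Hoare-style two-pointer partition with pivot = 25:

Initial array: [25, 25, 37, 6, 15, 19, 31, 11, 6]

Pointers start at i = 1, j = 8.
i stops at index 2 (arr[2]=37 > 25), j stops at index 8 (arr[8]=6 <= 25): swap arr[2] and arr[8], array becomes [25, 25, 6, 6, 15, 19, 31, 11, 37]
i stops at index 6 (arr[6]=31 > 25), j stops at index 7 (arr[7]=11 <= 25): swap arr[6] and arr[7], array becomes [25, 25, 6, 6, 15, 19, 11, 31, 37]
i ends at 7, j ends at 6: the pointers have crossed (j < i), so scanning stops.

Swap pivot arr[0] with arr[6] to place pivot at position 6: [11, 25, 6, 6, 15, 19, 25, 31, 37]
Pivot position: 6

After partitioning with pivot 25, the array becomes [11, 25, 6, 6, 15, 19, 25, 31, 37]. The pivot is placed at index 6. All elements to the left of the pivot are <= 25, and all elements to the right are > 25.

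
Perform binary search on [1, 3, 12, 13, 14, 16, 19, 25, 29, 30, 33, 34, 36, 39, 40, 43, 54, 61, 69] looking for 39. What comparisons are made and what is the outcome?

Binary search for 39 in [1, 3, 12, 13, 14, 16, 19, 25, 29, 30, 33, 34, 36, 39, 40, 43, 54, 61, 69]:

lo=0, hi=18, mid=9, arr[mid]=30 -> 30 < 39, search right half
lo=10, hi=18, mid=14, arr[mid]=40 -> 40 > 39, search left half
lo=10, hi=13, mid=11, arr[mid]=34 -> 34 < 39, search right half
lo=12, hi=13, mid=12, arr[mid]=36 -> 36 < 39, search right half
lo=13, hi=13, mid=13, arr[mid]=39 -> Found target at index 13!

Binary search finds 39 at index 13 after 5 comparisons. The search repeatedly halves the search space by comparing with the middle element.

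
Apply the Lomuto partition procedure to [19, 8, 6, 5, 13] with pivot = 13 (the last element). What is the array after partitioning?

Lomuto partition with pivot = 13:

Initial array: [19, 8, 6, 5, 13]

arr[0]=19 > 13: no swap
arr[1]=8 <= 13: swap with position 0, array becomes [8, 19, 6, 5, 13]
arr[2]=6 <= 13: swap with position 1, array becomes [8, 6, 19, 5, 13]
arr[3]=5 <= 13: swap with position 2, array becomes [8, 6, 5, 19, 13]

Place pivot at position 3: [8, 6, 5, 13, 19]
Pivot position: 3

After partitioning with pivot 13, the array becomes [8, 6, 5, 13, 19]. The pivot is placed at index 3. All elements to the left of the pivot are <= 13, and all elements to the right are > 13.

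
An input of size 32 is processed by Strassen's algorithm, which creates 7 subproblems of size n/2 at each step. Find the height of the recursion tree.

For divide and conquer with division factor 2:

Problem sizes at each level:
Level 0: 32
Level 1: 16
Level 2: 8
Level 3: 4
Level 4: 2
Level 5: 1

The root is level 0 and the size-1 base case is level 5 (the tree spans levels 0 through 5, i.e. 6 levels counting the root), so the depth is the number of divisions: log_2(32) = 5

The recursion tree depth is log_2(32) = 5. At each level, the problem size is divided by 2, so it takes 5 divisions to reduce to a base case of size 1. The algorithm makes 7 recursive calls at each level.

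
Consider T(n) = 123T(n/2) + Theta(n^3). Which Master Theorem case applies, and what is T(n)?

Master Theorem for T(n) = 123T(n/2) + O(n^3):

a = 123, b = 2, c = 3
log_b(a) = log_2(123) = 6.9425

Case 1: c = 3 < log_2(123) = 6.9425
T(n) = O(n^(log_2 123))

For T(n) = 123T(n/2) + O(n^3): log_2(123) = 6.9425. This is Case 1 of the Master Theorem (c < log_b(a), work dominated by leaves), giving O(n^(log_2 123)).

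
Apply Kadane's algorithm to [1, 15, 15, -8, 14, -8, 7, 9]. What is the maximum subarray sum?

Using Kadane's algorithm on [1, 15, 15, -8, 14, -8, 7, 9]:

Scanning through the array:
Position 1 (value 15): max_ending_here = 16, max_so_far = 16
Position 2 (value 15): max_ending_here = 31, max_so_far = 31
Position 3 (value -8): max_ending_here = 23, max_so_far = 31
Position 4 (value 14): max_ending_here = 37, max_so_far = 37
Position 5 (value -8): max_ending_here = 29, max_so_far = 37
Position 6 (value 7): max_ending_here = 36, max_so_far = 37
Position 7 (value 9): max_ending_here = 45, max_so_far = 45

Maximum subarray: [1, 15, 15, -8, 14, -8, 7, 9]
Maximum sum: 45

The maximum subarray is [1, 15, 15, -8, 14, -8, 7, 9] with sum 45. This subarray runs from index 0 to index 7.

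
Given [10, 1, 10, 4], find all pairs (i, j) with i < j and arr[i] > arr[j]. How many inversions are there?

Finding inversions in [10, 1, 10, 4]:

(0, 1): arr[0]=10 > arr[1]=1
(0, 3): arr[0]=10 > arr[3]=4
(2, 3): arr[2]=10 > arr[3]=4

Total inversions: 3

The array has 3 inversion(s): (0,1), (0,3), (2,3). Each pair (i,j) satisfies i < j and arr[i] > arr[j].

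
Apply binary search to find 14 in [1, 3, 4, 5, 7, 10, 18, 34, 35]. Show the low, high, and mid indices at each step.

Binary search for 14 in [1, 3, 4, 5, 7, 10, 18, 34, 35]:

lo=0, hi=8, mid=4, arr[mid]=7 -> 7 < 14, search right half
lo=5, hi=8, mid=6, arr[mid]=18 -> 18 > 14, search left half
lo=5, hi=5, mid=5, arr[mid]=10 -> 10 < 14, search right half
lo=6 > hi=5, target 14 not found

Binary search determines that 14 is not in the array after 3 comparisons. The search space was exhausted without finding the target.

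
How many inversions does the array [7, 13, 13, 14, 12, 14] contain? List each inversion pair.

Finding inversions in [7, 13, 13, 14, 12, 14]:

(1, 4): arr[1]=13 > arr[4]=12
(2, 4): arr[2]=13 > arr[4]=12
(3, 4): arr[3]=14 > arr[4]=12

Total inversions: 3

The array has 3 inversion(s): (1,4), (2,4), (3,4). Each pair (i,j) satisfies i < j and arr[i] > arr[j].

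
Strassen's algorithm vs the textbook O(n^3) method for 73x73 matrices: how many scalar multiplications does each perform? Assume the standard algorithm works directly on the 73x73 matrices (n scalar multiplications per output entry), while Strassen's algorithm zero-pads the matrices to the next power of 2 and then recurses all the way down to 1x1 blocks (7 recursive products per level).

Matrix multiplication for 73x73 matrices:

Strassen's algorithm requires power-of-2 dimensions. Pad 73x73 to 128x128 (next power of 2).

Standard algorithm: 73^3 = 389017 multiplications
Strassen's algorithm: 7^(log2(128)) = 7^7 = 823543 multiplications
Difference: 389017 - 823543 = -434526 (Strassen uses MORE here due to padding overhead — for small or just-over-power-of-2 n, padding can outweigh the per-level savings)

Standard: 389017 multiplications (73^3). Strassen: 823543 multiplications (7^7, after padding to 128x128). Strassen reduces 8 recursive multiplications to 7 at each level.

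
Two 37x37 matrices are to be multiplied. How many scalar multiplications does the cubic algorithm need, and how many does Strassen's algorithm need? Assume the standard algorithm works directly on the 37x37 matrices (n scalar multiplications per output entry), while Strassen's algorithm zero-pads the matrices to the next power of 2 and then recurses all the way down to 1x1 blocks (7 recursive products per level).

Matrix multiplication for 37x37 matrices:

Strassen's algorithm requires power-of-2 dimensions. Pad 37x37 to 64x64 (next power of 2).

Standard algorithm: 37^3 = 50653 multiplications
Strassen's algorithm: 7^(log2(64)) = 7^6 = 117649 multiplications
Difference: 50653 - 117649 = -66996 (Strassen uses MORE here due to padding overhead — for small or just-over-power-of-2 n, padding can outweigh the per-level savings)

Standard: 50653 multiplications (37^3). Strassen: 117649 multiplications (7^6, after padding to 64x64). Strassen reduces 8 recursive multiplications to 7 at each level.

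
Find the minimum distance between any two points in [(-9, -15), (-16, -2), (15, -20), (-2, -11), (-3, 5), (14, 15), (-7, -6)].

Computing all pairwise distances among 7 points:

d((-9, -15), (-16, -2)) = 14.7648
d((-9, -15), (15, -20)) = 24.5153
d((-9, -15), (-2, -11)) = 8.0623
d((-9, -15), (-3, 5)) = 20.8806
d((-9, -15), (14, 15)) = 37.8021
d((-9, -15), (-7, -6)) = 9.2195
d((-16, -2), (15, -20)) = 35.8469
d((-16, -2), (-2, -11)) = 16.6433
d((-16, -2), (-3, 5)) = 14.7648
d((-16, -2), (14, 15)) = 34.4819
d((-16, -2), (-7, -6)) = 9.8489
d((15, -20), (-2, -11)) = 19.2354
d((15, -20), (-3, 5)) = 30.8058
d((15, -20), (14, 15)) = 35.0143
d((15, -20), (-7, -6)) = 26.0768
d((-2, -11), (-3, 5)) = 16.0312
d((-2, -11), (14, 15)) = 30.5287
d((-2, -11), (-7, -6)) = 7.0711 <-- minimum
d((-3, 5), (14, 15)) = 19.7231
d((-3, 5), (-7, -6)) = 11.7047
d((14, 15), (-7, -6)) = 29.6985

Closest pair: (-2, -11) and (-7, -6) with distance 7.0711

The closest pair is (-2, -11) and (-7, -6) with Euclidean distance 7.0711. For 7 points, brute-force pairwise comparison is shown above. For large n, the divide-and-conquer algorithm (sort by x, recurse on halves, check the dividing strip) achieves O(n log n).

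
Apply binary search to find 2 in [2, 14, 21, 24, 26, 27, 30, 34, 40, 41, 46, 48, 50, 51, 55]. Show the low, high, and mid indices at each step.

Binary search for 2 in [2, 14, 21, 24, 26, 27, 30, 34, 40, 41, 46, 48, 50, 51, 55]:

lo=0, hi=14, mid=7, arr[mid]=34 -> 34 > 2, search left half
lo=0, hi=6, mid=3, arr[mid]=24 -> 24 > 2, search left half
lo=0, hi=2, mid=1, arr[mid]=14 -> 14 > 2, search left half
lo=0, hi=0, mid=0, arr[mid]=2 -> Found target at index 0!

Binary search finds 2 at index 0 after 4 comparisons. The search repeatedly halves the search space by comparing with the middle element.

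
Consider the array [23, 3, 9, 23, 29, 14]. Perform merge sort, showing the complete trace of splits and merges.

Merge sort trace:

Split: [23, 3, 9, 23, 29, 14] -> [23, 3, 9] and [23, 29, 14]
  Split: [23, 3, 9] -> [23] and [3, 9]
    Split: [3, 9] -> [3] and [9]
    Merge: [3] + [9] -> [3, 9]
  Merge: [23] + [3, 9] -> [3, 9, 23]
  Split: [23, 29, 14] -> [23] and [29, 14]
    Split: [29, 14] -> [29] and [14]
    Merge: [29] + [14] -> [14, 29]
  Merge: [23] + [14, 29] -> [14, 23, 29]
Merge: [3, 9, 23] + [14, 23, 29] -> [3, 9, 14, 23, 23, 29]

Final sorted array: [3, 9, 14, 23, 23, 29]

The merge sort proceeds by recursively splitting the array and merging sorted halves.
After all merges, the sorted array is [3, 9, 14, 23, 23, 29].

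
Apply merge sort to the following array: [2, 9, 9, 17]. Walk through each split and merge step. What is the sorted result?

Merge sort trace:

Split: [2, 9, 9, 17] -> [2, 9] and [9, 17]
  Split: [2, 9] -> [2] and [9]
  Merge: [2] + [9] -> [2, 9]
  Split: [9, 17] -> [9] and [17]
  Merge: [9] + [17] -> [9, 17]
Merge: [2, 9] + [9, 17] -> [2, 9, 9, 17]

Final sorted array: [2, 9, 9, 17]

The merge sort proceeds by recursively splitting the array and merging sorted halves.
After all merges, the sorted array is [2, 9, 9, 17].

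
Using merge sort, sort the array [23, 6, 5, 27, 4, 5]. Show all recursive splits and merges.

Merge sort trace:

Split: [23, 6, 5, 27, 4, 5] -> [23, 6, 5] and [27, 4, 5]
  Split: [23, 6, 5] -> [23] and [6, 5]
    Split: [6, 5] -> [6] and [5]
    Merge: [6] + [5] -> [5, 6]
  Merge: [23] + [5, 6] -> [5, 6, 23]
  Split: [27, 4, 5] -> [27] and [4, 5]
    Split: [4, 5] -> [4] and [5]
    Merge: [4] + [5] -> [4, 5]
  Merge: [27] + [4, 5] -> [4, 5, 27]
Merge: [5, 6, 23] + [4, 5, 27] -> [4, 5, 5, 6, 23, 27]

Final sorted array: [4, 5, 5, 6, 23, 27]

The merge sort proceeds by recursively splitting the array and merging sorted halves.
After all merges, the sorted array is [4, 5, 5, 6, 23, 27].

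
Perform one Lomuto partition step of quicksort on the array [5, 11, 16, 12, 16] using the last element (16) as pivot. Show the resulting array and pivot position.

Lomuto partition with pivot = 16:

Initial array: [5, 11, 16, 12, 16]

arr[0]=5 <= 16: swap with position 0, array becomes [5, 11, 16, 12, 16]
arr[1]=11 <= 16: swap with position 1, array becomes [5, 11, 16, 12, 16]
arr[2]=16 <= 16: swap with position 2, array becomes [5, 11, 16, 12, 16]
arr[3]=12 <= 16: swap with position 3, array becomes [5, 11, 16, 12, 16]

Place pivot at position 4: [5, 11, 16, 12, 16]
Pivot position: 4

After partitioning with pivot 16, the array becomes [5, 11, 16, 12, 16]. The pivot is placed at index 4. All elements to the left of the pivot are <= 16, and all elements to the right are > 16.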